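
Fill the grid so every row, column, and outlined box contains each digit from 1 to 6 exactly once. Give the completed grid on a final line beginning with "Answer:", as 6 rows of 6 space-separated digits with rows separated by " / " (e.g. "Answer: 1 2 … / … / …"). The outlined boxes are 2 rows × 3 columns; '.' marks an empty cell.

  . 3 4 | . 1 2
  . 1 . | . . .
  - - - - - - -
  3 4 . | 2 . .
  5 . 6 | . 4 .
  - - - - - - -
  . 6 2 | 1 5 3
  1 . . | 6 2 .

Step 1. [r2c4∈{3,4,5}] in col 4, 4 fits only at r2c4 ⇒ r2c4=4.
Step 2. [r3c6∈{1,5,6}] across row 3, 5 lands solely at r3c6, so r3c6=5.
Step 3. [r2c6∈{6}] r2c6 is down to just 6. So r2c6=6.
Step 4. [r6c3∈{3,5}] in row 6, 3 fits only at r6c3, so r6c3=3.
Step 5. [r5c1∈{4}] nothing but 4 survives at r5c1 ⇒ r5c1=4.
Step 6. [r2c1∈{2}] r2c1 is down to just 2 ⇒ r2c1=2.
Step 7. [r4c2∈{2}] nothing but 2 survives at r4c2 ⇒ r4c2=2.
Step 8. [r4c6∈{1}] r4c6 has the single candidate 1. So r4c6=1.
Step 9. [r1c4∈{5}] nothing but 5 survives at r1c4 ⇒ r1c4=5.
Step 10. [r1c1∈{6}] r1c1 has the single candidate 6. So r1c1=6.
Step 11. [r2c5∈{3}] r2c5 is down to just 3, so r2c5=3.
Step 12. [r3c5∈{6}] r3c5 has the single candidate 6 ⇒ r3c5=6.
Step 13. [r2c3∈{5}] only 5 remains possible at r2c3, so r2c3=5.
Step 14. [r6c2∈{5}] r6c2 has the single candidate 5, so r6c2=5.
Step 15. [r3c3∈{1}] r3c3 has the single candidate 1, so r3c3=1.
Step 16. [r6c6∈{4}] nothing but 4 survives at r6c6 ⇒ r6c6=4.
Step 17. [r4c4∈{3}] r4c4's peers cover all but 3, so r4c4=3.

Answer: 6 3 4 5 1 2 / 2 1 5 4 3 6 / 3 4 1 2 6 5 / 5 2 6 3 4 1 / 4 6 2 1 5 3 / 1 5 3 6 2 4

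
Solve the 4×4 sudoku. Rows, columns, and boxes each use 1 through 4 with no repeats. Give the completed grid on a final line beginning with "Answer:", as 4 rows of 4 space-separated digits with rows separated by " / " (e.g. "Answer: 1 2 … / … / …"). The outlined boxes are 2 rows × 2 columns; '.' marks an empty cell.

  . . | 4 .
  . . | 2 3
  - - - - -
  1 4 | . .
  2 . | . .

Step 1. [r4c3∈{1,3}] col 3 places 1 nowhere but r4c3. So r4c3=1.
Step 2. [r1c2∈{1,2,3}] r1c2 is the only open cell in row 1 admitting 2, so r1c2=2.
Step 3. [r3c4∈{2}] nothing but 2 survives at r3c4. So r3c4=2.
Step 4. [r4c2∈{3}] r4c2 has the single candidate 3. So r4c2=3.
Step 5. [r3c3∈{3}] only 3 remains possible at r3c3. So r3c3=3.
Step 6. [r1c1∈{3}] r1c1 has the single candidate 3 ⇒ r1c1=3.
Step 7. [r1c4∈{1}] only 1 remains possible at r1c4, so r1c4=1.
Step 8. [r2c2∈{1}] r2c2 is down to just 1 ⇒ r2c2=1.
Step 9. [r2c1∈{4}] only 4 remains possible at r2c1, so r2c1=4.
Step 10. [r4c4∈{4}] nothing but 4 survives at r4c4 ⇒ r4c4=4.

Answer: 3 2 4 1 / 4 1 2 3 / 1 4 3 2 / 2 3 1 4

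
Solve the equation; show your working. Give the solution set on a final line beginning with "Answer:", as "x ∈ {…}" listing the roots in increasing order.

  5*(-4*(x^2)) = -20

Step 1. [5*(-4*(x^2)) = -20] LHS = 5·(…); ÷5 both sides, so div: -4*(x^2) = -4.
Step 2. [-4*(x^2) = -4] LHS = -4·(…); ÷-4 both sides. So div: x^2 = 1.
Step 3. [x^2 = 1] √ both sides: 1 ≥ 0 gives two branches, so sqrt: x = 1 or -1.

Answer: x ∈ {-1, 1}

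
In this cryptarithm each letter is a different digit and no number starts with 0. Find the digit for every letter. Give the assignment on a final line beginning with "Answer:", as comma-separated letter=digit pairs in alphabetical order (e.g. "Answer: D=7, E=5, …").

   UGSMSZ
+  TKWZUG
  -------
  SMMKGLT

Step 1. [col 1: Z + G ≡ T (mod 10)] several values work for G in column 1 (Z + G ≡ T (mod 10), carry-in 0); try G=3, so G=3.
Step 2. [col 1: Z + G ≡ T (mod 10)] Z=5 is one option consistent with column 1 (Z + G ≡ T (mod 10), carry-in 0) — take it. So Z=5.
Step 3. [col 1: Z + G ≡ T (mod 10)] from column 1 (Z=5, G=3, carry-in 0, digits 3,5 already taken and all letters distinct): T must equal 8 ⇒ T=8.
Step 4. [col 2: S + U ≡ L (mod 10)] several values work for L in column 2 (S + U ≡ L (mod 10), carry-in 0); try L=0 ⇒ L=0.
Step 5. [col 2: S + U ≡ L (mod 10)] column 2 (S + U ≡ L (mod 10), carry-in 0) doesn't pin U yet; pick U=9 and continue. So U=9.
Step 6. [col 2: S + U ≡ L (mod 10)] in column 2 we have S+U≡L with carry-in 0; given U=9, L=0 and digits 0,3,5,8,9 already taken and all letters distinct, that pins S to 1 ⇒ S=1.
Step 7. [col 3: M + Z ≡ G (mod 10)] from column 3 (Z=5, G=3, carry-in 1, digits 0,1,3,5,8,9 already taken and all letters distinct): M must equal 7 ⇒ M=7.
Step 8. [col 4: S + W ≡ K (mod 10)] several values work for K in column 4 (S + W ≡ K (mod 10), carry-in 1); try K=4, so K=4.
Step 9. [col 4: S + W ≡ K (mod 10)] column 4: given S=1, K=4, carry-in 1, and digits 0,1,3,4,5,7,8,9 already taken and all letters distinct, S+W≡K (mod 10) forces W=2. So W=2.

Answer: G=3, K=4, L=0, M=7, S=1, T=8, U=9, W=2, Z=5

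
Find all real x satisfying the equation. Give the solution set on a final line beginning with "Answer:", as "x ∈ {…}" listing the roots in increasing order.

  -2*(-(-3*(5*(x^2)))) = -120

Step 1. [-2*(-(-3*(5*(x^2)))) = -120] leading coefficient -2: divide by -2. So div: -(-3*(5*(x^2))) = 60.
Step 2. [-(-3*(5*(x^2))) = 60] LHS negated; negate both sides, so neg: -3*(5*(x^2)) = -60.
Step 3. [-3*(5*(x^2)) = -60] -3·(inner) — divide through by -3 ⇒ div: 5*(x^2) = 20.
Step 4. [5*(x^2) = 20] 5·(inner) — divide through by 5. So div: x^2 = 4.
Step 5. [x^2 = 4] √ both sides: 4 ≥ 0 gives two branches, so sqrt: x = 2 or -2.

Answer: x ∈ {-2, 2}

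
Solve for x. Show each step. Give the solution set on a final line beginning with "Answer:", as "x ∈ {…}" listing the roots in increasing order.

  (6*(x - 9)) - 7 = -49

Step 1. [(6*(x - 9)) - 7 = -49] -7 is outermost — add 7 both sides. So sub: 6*(x - 9) = -42.
Step 2. [6*(x - 9) = -42] 6 out front; divide by 6. So div: x - 9 = -7.
Step 3. [x - 9 = -7] the outer -9 inverts by adding 9. So sub: x = 2.

Answer: x ∈ {2}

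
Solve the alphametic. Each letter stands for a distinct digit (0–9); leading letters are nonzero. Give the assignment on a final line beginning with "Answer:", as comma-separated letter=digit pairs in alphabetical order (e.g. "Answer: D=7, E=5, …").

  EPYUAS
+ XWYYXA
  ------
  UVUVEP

Step 1. [col 1: S + A ≡ P (mod 10)] A=6 is one option consistent with column 1 (S + A ≡ P (mod 10), carry-in 0) — take it, so A=6.
Step 2. [col 1: S + A ≡ P (mod 10)] several values work for P in column 1 (S + A ≡ P (mod 10), carry-in 0); try P=8, so P=8.
Step 3. [col 1: S + A ≡ P (mod 10)] in column 1 we have S+A≡P with carry-in 0; given A=6, P=8 and digits 6,8 already taken and all letters distinct, that pins S to 2. So S=2.
Step 4. [col 2: A + X ≡ E (mod 10)] no forcing yet in column 2 (carry-in 0); E=7 is free and consistent — try it, so E=7.
Step 5. [col 2: A + X ≡ E (mod 10)] from column 2 (A=6, E=7, carry-in 0, digits 2,6,7,8 already taken and all letters distinct): X must equal 1, so X=1.
Step 6. [col 3: U + Y ≡ V (mod 10)] V=3 is one option consistent with column 3 (U + Y ≡ V (mod 10), carry-in 0) — take it. So V=3.
Step 7. [col 3: U + Y ≡ V (mod 10)] column 3 (U + Y ≡ V (mod 10), carry-in 0) doesn't pin Y yet; pick Y=4 and continue. So Y=4.
Step 8. [col 3: U + Y ≡ V (mod 10)] from column 3 (Y=4, V=3, carry-in 0, digits 1,2,3,4,6,7,8 already taken and all letters distinct): U must equal 9. So U=9.
Step 9. [col 5: P + W ≡ V (mod 10)] from column 5 (P=8, V=3, carry-in 0, digits 1,2,3,4,6,7,8,9 already taken and all letters distinct): W must equal 5. So W=5.

Answer: A=6, E=7, P=8, S=2, U=9, V=3, W=5, X=1, Y=4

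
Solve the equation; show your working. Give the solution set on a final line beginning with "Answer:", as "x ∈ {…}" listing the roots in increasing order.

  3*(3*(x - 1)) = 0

Step 1. [3*(3*(x - 1)) = 0] leading coefficient 3: divide by 3, so div: 3*(x - 1) = 0.
Step 2. [3*(x - 1) = 0] 3 out front; divide by 3, so div: x - 1 = 0.
Step 3. [x - 1 = 0] the outer -1 inverts by adding 1 ⇒ sub: x = 1.

Answer: x ∈ {1}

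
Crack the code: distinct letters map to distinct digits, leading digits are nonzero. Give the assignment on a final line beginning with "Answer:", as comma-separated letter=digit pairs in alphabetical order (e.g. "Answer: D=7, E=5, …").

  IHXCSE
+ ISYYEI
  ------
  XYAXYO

Step 1. [col 1: E + I ≡ O (mod 10)] O=9 is one option consistent with column 1 (E + I ≡ O (mod 10), carry-in 0) — take it, so O=9.
Step 2. [col 1: E + I ≡ O (mod 10)] no forcing yet in column 1 (carry-in 0); I=3 is free and consistent — try it, so I=3.
Step 3. [col 1: E + I ≡ O (mod 10)] from column 1 (I=3, O=9, carry-in 0, digits 3,9 already taken and all letters distinct): E must equal 6 ⇒ E=6.
Step 4. [col 2: S + E ≡ Y (mod 10)] no forcing yet in column 2 (carry-in 0); Y=4 is free and consistent — try it, so Y=4.
Step 5. [col 2: S + E ≡ Y (mod 10)] column 2: given E=6, Y=4, carry-in 0, and digits 3,4,6,9 already taken and all letters distinct, S+E≡Y (mod 10) forces S=8. So S=8.
Step 6. [col 3: C + Y ≡ X (mod 10)] no forcing yet in column 3 (carry-in 1); C=2 is free and consistent — try it ⇒ C=2.
Step 7. [col 3: C + Y ≡ X (mod 10)] column 3: given C=2, Y=4, carry-in 1, and digits 2,3,4,6,8,9 already taken and all letters distinct, C+Y≡X (mod 10) forces X=7, so X=7.
Step 8. [col 4: X + Y ≡ A (mod 10)] column 4 reads X+Y+carry(0)=A with X=7, Y=4; with digits 2,3,4,6,7,8,9 already taken and all letters distinct, the only value for A is 1 ⇒ A=1.
Step 9. [col 5: H + S ≡ Y (mod 10)] column 5 reads H+S+carry(1)=Y with S=8, Y=4; with digits 1,2,3,4,6,7,8,9 already taken and all letters distinct, the only value for H is 5 ⇒ H=5.

Answer: A=1, C=2, E=6, H=5, I=3, O=9, S=8, X=7, Y=4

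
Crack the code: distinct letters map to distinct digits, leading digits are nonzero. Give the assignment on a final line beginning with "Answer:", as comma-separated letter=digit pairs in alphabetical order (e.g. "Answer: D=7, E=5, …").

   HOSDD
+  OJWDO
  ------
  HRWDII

Step 1. [col 1: D + O ≡ I (mod 10)] D=7 is one option consistent with column 1 (D + O ≡ I (mod 10), carry-in 0) — take it ⇒ D=7.
Step 2. [col 1: D + O ≡ I (mod 10)] O=8 is one option consistent with column 1 (D + O ≡ I (mod 10), carry-in 0) — take it ⇒ O=8.
Step 3. [H] the sum has 6 digits but both addends have 5; that extra leading digit H is the final carry, namely 1. So H=1.
Step 4. [col 1: D + O ≡ I (mod 10)] column 1: given D=7, O=8, carry-in 0, and digits 1,7,8 already taken and all letters distinct, D+O≡I (mod 10) forces I=5 ⇒ I=5.
Step 5. [col 3: S + W ≡ D (mod 10)] column 3 (S + W ≡ D (mod 10), carry-in 1) doesn't pin W yet; pick W=4 and continue. So W=4.
Step 6. [col 3: S + W ≡ D (mod 10)] column 3: given W=4, D=7, carry-in 1, and digits 1,4,5,7,8 already taken and all letters distinct, S+W≡D (mod 10) forces S=2 ⇒ S=2.
Step 7. [col 4: O + J ≡ W (mod 10)] column 4: given O=8, W=4, carry-in 0, and digits 1,2,4,5,7,8 already taken and all letters distinct, O+J≡W (mod 10) forces J=6, so J=6.
Step 8. [col 5: H + O ≡ R (mod 10)] column 5 reads H+O+carry(1)=R with H=1, O=8; with digits 1,2,4,5,6,7,8 already taken and all letters distinct, the only value for R is 0. So R=0.

Answer: D=7, H=1, I=5, J=6, O=8, R=0, S=2, W=4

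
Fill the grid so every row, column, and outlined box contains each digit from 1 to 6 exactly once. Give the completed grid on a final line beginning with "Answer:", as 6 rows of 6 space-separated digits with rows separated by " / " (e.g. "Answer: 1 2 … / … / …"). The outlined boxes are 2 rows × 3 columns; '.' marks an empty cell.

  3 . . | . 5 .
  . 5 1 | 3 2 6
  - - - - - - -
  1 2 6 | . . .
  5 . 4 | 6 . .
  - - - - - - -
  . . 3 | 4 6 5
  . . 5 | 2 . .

Step 1. [r1c6∈{1,4}] r1c6 is the only open cell in box 2 admitting 4 ⇒ r1c6=4.
Step 2. [r3c6∈{3}] r3c6 is down to just 3, so r3c6=3.
Step 3. [r6c2∈{1,4,6}] col 2 places 4 nowhere but r6c2 ⇒ r6c2=4.
Step 4. [r4c5∈{1}] nothing but 1 survives at r4c5 ⇒ r4c5=1.
Step 5. [r1c3∈{2}] nothing but 2 survives at r1c3. So r1c3=2.
Step 6. [r3c5∈{4}] r3c5's peers cover all but 4 ⇒ r3c5=4.
Step 7. [r4c6∈{2}] nothing but 2 survives at r4c6. So r4c6=2.
Step 8. [r5c2∈{1}] r5c2 has the single candidate 1, so r5c2=1.
Step 9. [r1c2∈{6}] r1c2's peers cover all but 6 ⇒ r1c2=6.
Step 10. [r5c1∈{2}] nothing but 2 survives at r5c1. So r5c1=2.
Step 11. [r1c4∈{1}] r1c4 is down to just 1 ⇒ r1c4=1.
Step 12. [r2c1∈{4}] only 4 remains possible at r2c1. So r2c1=4.
Step 13. [r6c1∈{6}] r6c1 is down to just 6. So r6c1=6.
Step 14. [r3c4∈{5}] only 5 remains possible at r3c4. So r3c4=5.
Step 15. [r6c6∈{1}] r6c6's peers cover all but 1 ⇒ r6c6=1.
Step 16. [r6c5∈{3}] r6c5 is down to just 3. So r6c5=3.
Step 17. [r4c2∈{3}] r4c2's peers cover all but 3, so r4c2=3.

Answer: 3 6 2 1 5 4 / 4 5 1 3 2 6 / 1 2 6 5 4 3 / 5 3 4 6 1 2 / 2 1 3 4 6 5 / 6 4 5 2 3 1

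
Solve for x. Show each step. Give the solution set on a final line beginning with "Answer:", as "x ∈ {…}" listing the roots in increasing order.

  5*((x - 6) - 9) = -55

Step 1. [5*((x - 6) - 9) = -55] 5 out front; divide by 5. So div: (x - 6) - 9 = -11.
Step 2. [(x - 6) - 9 = -11] -9 is outermost — add 9 both sides ⇒ sub: x - 6 = -2.
Step 3. [x - 6 = -2] the outer -6 inverts by adding 6, so sub: x = 4.

Answer: x ∈ {4}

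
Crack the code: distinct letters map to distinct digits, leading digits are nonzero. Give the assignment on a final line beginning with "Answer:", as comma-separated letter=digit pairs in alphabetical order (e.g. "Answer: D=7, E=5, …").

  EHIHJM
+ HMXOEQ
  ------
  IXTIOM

Step 1. [col 1: M + Q ≡ M (mod 10)] in column 1 we have M+Q≡M with carry-in 0; given nothing yet and all letters distinct, none taken yet, that pins Q to 0 ⇒ Q=0.
Step 2. [col 1: M + Q ≡ M (mod 10)] column 1 (M + Q ≡ M (mod 10), carry-in 0) doesn't pin M yet; pick M=8 and continue, so M=8.
Step 3. [col 2: J + E ≡ O (mod 10)] several values work for E in column 2 (J + E ≡ O (mod 10), carry-in 0); try E=2 ⇒ E=2.
Step 4. [col 2: J + E ≡ O (mod 10)] O=3 is one option consistent with column 2 (J + E ≡ O (mod 10), carry-in 0) — take it. So O=3.
Step 5. [col 2: J + E ≡ O (mod 10)] column 2: given E=2, O=3, carry-in 0, and digits 0,2,3,8 already taken and all letters distinct, J+E≡O (mod 10) forces J=1. So J=1.
Step 6. [col 3: H + O ≡ I (mod 10)] no forcing yet in column 3 (carry-in 0); H=6 is free and consistent — try it. So H=6.
Step 7. [col 3: H + O ≡ I (mod 10)] column 3 reads H+O+carry(0)=I with H=6, O=3; with digits 0,1,2,3,6,8 already taken and all letters distinct, the only value for I is 9. So I=9.
Step 8. [col 4: I + X ≡ T (mod 10)] in column 4 we have I+X≡T with carry-in 0; given I=9 and digits 0,1,2,3,6,8,9 already taken and all letters distinct, that pins T to 4 ⇒ T=4.
Step 9. [col 4: I + X ≡ T (mod 10)] from column 4 (I=9, T=4, carry-in 0, digits 0,1,2,3,4,6,8,9 already taken and all letters distinct): X must equal 5. So X=5.

Answer: E=2, H=6, I=9, J=1, M=8, O=3, Q=0, T=4, X=5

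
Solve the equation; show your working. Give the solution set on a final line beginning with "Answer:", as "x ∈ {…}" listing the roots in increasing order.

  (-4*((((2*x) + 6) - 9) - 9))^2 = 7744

Step 1. [(-4*((((2*x) + 6) - 9) - 9))^2 = 7744] LHS squared, RHS 7744 ≥ 0: apply √ (±). So sqrt: -4*((((2*x) + 6) - 9) - 9) = 88 or -88.
Step 2. [-4*((((2*x) + 6) - 9) - 9) = 88 or -88] leading coefficient -4: divide by -4. So div: (((2*x) + 6) - 9) - 9 = -22 or 22.
Step 3. [(((2*x) + 6) - 9) - 9 = -22 or 22] peel the -9: add 9 from each side ⇒ sub: ((2*x) + 6) - 9 = -13 or 31.
Step 4. [((2*x) + 6) - 9 = -13 or 31] peel the -9: add 9 from each side ⇒ sub: (2*x) + 6 = -4 or 40.
Step 5. [(2*x) + 6 = -4 or 40] subtract 6: x sits inside (… + 6) ⇒ sub: 2*x = -10 or 34.
Step 6. [2*x = -10 or 34] leading coefficient 2: divide by 2. So div: x = -5 or 17.

Answer: x ∈ {-5, 17}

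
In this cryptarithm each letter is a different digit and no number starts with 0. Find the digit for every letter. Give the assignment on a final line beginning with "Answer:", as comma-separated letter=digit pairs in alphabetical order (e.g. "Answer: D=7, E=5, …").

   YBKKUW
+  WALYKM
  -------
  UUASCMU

Step 1. [col 1: W + M ≡ U (mod 10)] U=1 is one option consistent with column 1 (W + M ≡ U (mod 10), carry-in 0) — take it. So U=1.
Step 2. [col 1: W + M ≡ U (mod 10)] W=7 is one option consistent with column 1 (W + M ≡ U (mod 10), carry-in 0) — take it. So W=7.
Step 3. [col 1: W + M ≡ U (mod 10)] in column 1 we have W+M≡U with carry-in 0; given W=7, U=1 and digits 1,7 already taken and all letters distinct, that pins M to 4, so M=4.
Step 4. [col 2: U + K ≡ M (mod 10)] from column 2 (U=1, M=4, carry-in 1, digits 1,4,7 already taken and all letters distinct): K must equal 2. So K=2.
Step 5. [col 3: K + Y ≡ C (mod 10)] no forcing yet in column 3 (carry-in 0); Y=3 is free and consistent — try it. So Y=3.
Step 6. [col 3: K + Y ≡ C (mod 10)] column 3: given K=2, Y=3, carry-in 0, and digits 1,2,3,4,7 already taken and all letters distinct, K+Y≡C (mod 10) forces C=5. So C=5.
Step 7. [col 4: K + L ≡ S (mod 10)] no forcing yet in column 4 (carry-in 0); L=8 is free and consistent — try it, so L=8.
Step 8. [col 4: K + L ≡ S (mod 10)] from column 4 (K=2, L=8, carry-in 0, digits 1,2,3,4,5,7,8 already taken and all letters distinct): S must equal 0, so S=0.
Step 9. [col 5: B + A ≡ A (mod 10)] column 5: given nothing yet, carry-in 1, and digits 0,1,2,3,4,5,7,8 already taken and all letters distinct, B+A≡A (mod 10) forces A=6. So A=6.
Step 10. [col 5: B + A ≡ A (mod 10)] in column 5 we have B+A≡A with carry-in 1; given A=6 and digits 0,1,2,3,4,5,6,7,8 already taken and all letters distinct, that pins B to 9. So B=9.

Answer: A=6, B=9, C=5, K=2, L=8, M=4, S=0, U=1, W=7, Y=3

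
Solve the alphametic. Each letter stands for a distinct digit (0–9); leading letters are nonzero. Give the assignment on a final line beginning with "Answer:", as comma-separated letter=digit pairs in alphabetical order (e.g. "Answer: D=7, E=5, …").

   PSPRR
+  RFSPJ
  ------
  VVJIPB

Step 1. [col 1: R + J ≡ B (mod 10)] no forcing yet in column 1 (carry-in 0); R=9 is free and consistent — try it, so R=9.
Step 2. [col 1: R + J ≡ B (mod 10)] column 1 (R + J ≡ B (mod 10), carry-in 0) doesn't pin J yet; pick J=8 and continue ⇒ J=8.
Step 3. [col 1: R + J ≡ B (mod 10)] column 1 reads R+J+carry(0)=B with R=9, J=8; with digits 8,9 already taken and all letters distinct, the only value for B is 7 ⇒ B=7.
Step 4. [V] adding two 5-digit numbers gives at most 5+1 digits, and here it does — V is that final carry and must be 1 ⇒ V=1.
Step 5. [col 2: R + P ≡ P (mod 10)] no forcing yet in column 2 (carry-in 1); P=2 is free and consistent — try it. So P=2.
Step 6. [col 3: P + S ≡ I (mod 10)] several values work for S in column 3 (P + S ≡ I (mod 10), carry-in 1); try S=3, so S=3.
Step 7. [col 3: P + S ≡ I (mod 10)] column 3 reads P+S+carry(1)=I with P=2, S=3; with digits 1,2,3,7,8,9 already taken and all letters distinct, the only value for I is 6, so I=6.
Step 8. [col 4: S + F ≡ J (mod 10)] from column 4 (S=3, J=8, carry-in 0, digits 1,2,3,6,7,8,9 already taken and all letters distinct): F must equal 5 ⇒ F=5.

Answer: B=7, F=5, I=6, J=8, P=2, R=9, S=3, V=1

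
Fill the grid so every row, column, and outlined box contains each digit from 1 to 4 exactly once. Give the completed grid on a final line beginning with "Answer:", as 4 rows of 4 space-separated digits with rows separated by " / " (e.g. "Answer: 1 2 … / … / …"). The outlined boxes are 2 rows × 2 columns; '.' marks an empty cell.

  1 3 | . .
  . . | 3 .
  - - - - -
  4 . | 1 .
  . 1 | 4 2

Step 1. [r2c2∈{2,4}] across col 2, 4 lands solely at r2c2, so r2c2=4.
Step 2. [r3c4∈{3}] only 3 remains possible at r3c4, so r3c4=3.
Step 3. [r1c4∈{4}] r1c4 has the single candidate 4 ⇒ r1c4=4.
Step 4. [r4c1∈{3}] only 3 remains possible at r4c1. So r4c1=3.
Step 5. [r3c2∈{2}] r3c2 is down to just 2, so r3c2=2.
Step 6. [r2c1∈{2}] nothing but 2 survives at r2c1 ⇒ r2c1=2.
Step 7. [r1c3∈{2}] only 2 remains possible at r1c3. So r1c3=2.
Step 8. [r2c4∈{1}] r2c4 is down to just 1. So r2c4=1.

Answer: 1 3 2 4 / 2 4 3 1 / 4 2 1 3 / 3 1 4 2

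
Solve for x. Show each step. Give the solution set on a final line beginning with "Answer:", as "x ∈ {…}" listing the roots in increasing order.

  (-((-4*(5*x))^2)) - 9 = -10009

Step 1. [(-((-4*(5*x))^2)) - 9 = -10009] the outer -9 inverts by adding 9, so sub: -((-4*(5*x))^2) = -10000.
Step 2. [-((-4*(5*x))^2) = -10000] leading − — multiply by −1. So neg: (-4*(5*x))^2 = 10000.
Step 3. [(-4*(5*x))^2 = 10000] √ both sides: 10000 ≥ 0 gives two branches ⇒ sqrt: -4*(5*x) = 100 or -100.
Step 4. [-4*(5*x) = 100 or -100] LHS = -4·(…); ÷-4 both sides. So div: 5*x = -25 or 25.
Step 5. [5*x = -25 or 25] LHS = 5·(…); ÷5 both sides. So div: x = -5 or 5.

Answer: x ∈ {-5, 5}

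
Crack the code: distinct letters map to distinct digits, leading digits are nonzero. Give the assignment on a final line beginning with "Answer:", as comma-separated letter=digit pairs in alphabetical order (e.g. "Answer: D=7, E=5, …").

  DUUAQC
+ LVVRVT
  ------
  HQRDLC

Step 1. [col 1: C + T ≡ C (mod 10)] column 1: given nothing yet, carry-in 0, and all letters distinct, none taken yet, C+T≡C (mod 10) forces T=0, so T=0.
Step 2. [col 1: C + T ≡ C (mod 10)] several values work for C in column 1 (C + T ≡ C (mod 10), carry-in 0); try C=3 ⇒ C=3.
Step 3. [col 2: Q + V ≡ L (mod 10)] no forcing yet in column 2 (carry-in 0); Q=5 is free and consistent — try it ⇒ Q=5.
Step 4. [col 2: Q + V ≡ L (mod 10)] column 2 (Q + V ≡ L (mod 10), carry-in 0) doesn't pin V yet; pick V=6 and continue, so V=6.
Step 5. [col 2: Q + V ≡ L (mod 10)] column 2 reads Q+V+carry(0)=L with Q=5, V=6; with digits 0,3,5,6 already taken and all letters distinct, the only value for L is 1 ⇒ L=1.
Step 6. [col 3: A + R ≡ D (mod 10)] column 3 (A + R ≡ D (mod 10), carry-in 1) doesn't pin R yet; pick R=4 and continue. So R=4.
Step 7. [col 3: A + R ≡ D (mod 10)] A=2 is one option consistent with column 3 (A + R ≡ D (mod 10), carry-in 1) — take it ⇒ A=2.
Step 8. [col 3: A + R ≡ D (mod 10)] column 3 reads A+R+carry(1)=D with A=2, R=4; with digits 0,1,2,3,4,5,6 already taken and all letters distinct, the only value for D is 7. So D=7.
Step 9. [col 4: U + V ≡ R (mod 10)] in column 4 we have U+V≡R with carry-in 0; given V=6, R=4 and digits 0,1,2,3,4,5,6,7 already taken and all letters distinct, that pins U to 8, so U=8.
Step 10. [col 6: D + L ≡ H (mod 10)] from column 6 (D=7, L=1, carry-in 1, digits 0,1,2,3,4,5,6,7,8 already taken and all letters distinct): H must equal 9. So H=9.

Answer: A=2, C=3, D=7, H=9, L=1, Q=5, R=4, T=0, U=8, V=6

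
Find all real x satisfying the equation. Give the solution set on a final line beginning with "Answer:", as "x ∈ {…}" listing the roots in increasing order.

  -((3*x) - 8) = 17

Step 1. [-((3*x) - 8) = 17] leading − — multiply by −1. So neg: (3*x) - 8 = -17.
Step 2. [(3*x) - 8 = -17] add 8: x sits inside (… - 8) ⇒ sub: 3*x = -9.
Step 3. [3*x = -9] divide by the outer 3, so div: x = -3.

Answer: x ∈ {-3}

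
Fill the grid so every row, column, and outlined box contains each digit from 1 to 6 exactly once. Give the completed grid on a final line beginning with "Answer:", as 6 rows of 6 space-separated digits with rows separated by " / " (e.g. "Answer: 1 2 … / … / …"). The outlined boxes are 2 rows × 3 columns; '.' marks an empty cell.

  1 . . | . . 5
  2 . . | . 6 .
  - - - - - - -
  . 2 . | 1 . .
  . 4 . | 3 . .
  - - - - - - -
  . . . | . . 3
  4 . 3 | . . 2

Step 1. [r2c4∈{4}] only 4 remains possible at r2c4 ⇒ r2c4=4.
Step 2. [r2c3∈{5}] nothing but 5 survives at r2c3, so r2c3=5.
Step 3. [r3c3∈{6}] r3c3 has the single candidate 6, so r3c3=6.
Step 4. [r5c1∈{5,6}] r5c1 is the only open cell in col 1 admitting 6. So r5c1=6.
Step 5. [r5c4∈{5}] only 5 remains possible at r5c4. So r5c4=5.
Step 6. [r5c2∈{1}] r5c2 is down to just 1. So r5c2=1.
Step 7. [r4c1∈{5}] r4c1's peers cover all but 5. So r4c1=5.
Step 8. [r1c5∈{2,3}] r1c5 is the only open cell in col 5 admitting 3 ⇒ r1c5=3.
Step 9. [r3c5∈{4,5}] in row 3, 5 fits only at r3c5, so r3c5=5.
Step 10. [r6c2∈{5}] r6c2's peers cover all but 5 ⇒ r6c2=5.
Step 11. [r1c2∈{6}] r1c2 is down to just 6, so r1c2=6.
Step 12. [r5c5∈{4}] only 4 remains possible at r5c5 ⇒ r5c5=4.
Step 13. [r6c4∈{6}] r6c4 has the single candidate 6, so r6c4=6.
Step 14. [r4c6∈{6}] r4c6 has the single candidate 6 ⇒ r4c6=6.
Step 15. [r2c2∈{3}] r2c2 has the single candidate 3 ⇒ r2c2=3.
Step 16. [r4c5∈{2}] r4c5 has the single candidate 2. So r4c5=2.
Step 17. [r5c3∈{2}] only 2 remains possible at r5c3, so r5c3=2.
Step 18. [r1c4∈{2}] r1c4 has the single candidate 2, so r1c4=2.
Step 19. [r3c1∈{3}] r3c1's peers cover all but 3 ⇒ r3c1=3.
Step 20. [r2c6∈{1}] only 1 remains possible at r2c6, so r2c6=1.
Step 21. [r6c5∈{1}] nothing but 1 survives at r6c5 ⇒ r6c5=1.
Step 22. [r1c3∈{4}] only 4 remains possible at r1c3, so r1c3=4.
Step 23. [r4c3∈{1}] r4c3's peers cover all but 1, so r4c3=1.
Step 24. [r3c6∈{4}] r3c6 has the single candidate 4, so r3c6=4.

Answer: 1 6 4 2 3 5 / 2 3 5 4 6 1 / 3 2 6 1 5 4 / 5 4 1 3 2 6 / 6 1 2 5 4 3 / 4 5 3 6 1 2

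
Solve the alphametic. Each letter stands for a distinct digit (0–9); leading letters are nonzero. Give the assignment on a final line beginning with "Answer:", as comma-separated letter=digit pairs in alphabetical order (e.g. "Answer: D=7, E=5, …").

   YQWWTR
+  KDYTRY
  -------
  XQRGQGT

Step 1. [X] X is the leading digit of a 7-digit sum of two 6-digit numbers; the final carry is exactly 1, so X=1.
Step 2. [col 1: R + Y ≡ T (mod 10)] T=5 is one option consistent with column 1 (R + Y ≡ T (mod 10), carry-in 0) — take it, so T=5.
Step 3. [col 1: R + Y ≡ T (mod 10)] several values work for Y in column 1 (R + Y ≡ T (mod 10), carry-in 0); try Y=8. So Y=8.
Step 4. [col 1: R + Y ≡ T (mod 10)] column 1 reads R+Y+carry(0)=T with Y=8, T=5; with digits 1,5,8 already taken and all letters distinct, the only value for R is 7. So R=7.
Step 5. [col 2: T + R ≡ G (mod 10)] column 2 reads T+R+carry(1)=G with T=5, R=7; with digits 1,5,7,8 already taken and all letters distinct, the only value for G is 3. So G=3.
Step 6. [col 3: W + T ≡ Q (mod 10)] W=4 is one option consistent with column 3 (W + T ≡ Q (mod 10), carry-in 1) — take it ⇒ W=4.
Step 7. [col 3: W + T ≡ Q (mod 10)] column 3 reads W+T+carry(1)=Q with W=4, T=5; with digits 1,3,4,5,7,8 already taken and all letters distinct, the only value for Q is 0 ⇒ Q=0.
Step 8. [col 5: Q + D ≡ R (mod 10)] column 5: given Q=0, R=7, carry-in 1, and digits 0,1,3,4,5,7,8 already taken and all letters distinct, Q+D≡R (mod 10) forces D=6. So D=6.
Step 9. [col 6: Y + K ≡ Q (mod 10)] column 6 reads Y+K+carry(0)=Q with Y=8, Q=0; with digits 0,1,3,4,5,6,7,8 already taken and all letters distinct, the only value for K is 2 ⇒ K=2.

Answer: D=6, G=3, K=2, Q=0, R=7, T=5, W=4, X=1, Y=8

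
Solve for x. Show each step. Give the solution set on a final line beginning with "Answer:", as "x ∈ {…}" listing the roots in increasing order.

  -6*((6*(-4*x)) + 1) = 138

Step 1. [-6*((6*(-4*x)) + 1) = 138] divide by the outer -6 ⇒ div: (6*(-4*x)) + 1 = -23.
Step 2. [(6*(-4*x)) + 1 = -23] subtract 1: x sits inside (… + 1) ⇒ sub: 6*(-4*x) = -24.
Step 3. [6*(-4*x) = -24] 6·(inner) — divide through by 6 ⇒ div: -4*x = -4.
Step 4. [-4*x = -4] LHS = -4·(…); ÷-4 both sides ⇒ div: x = 1.

Answer: x ∈ {1}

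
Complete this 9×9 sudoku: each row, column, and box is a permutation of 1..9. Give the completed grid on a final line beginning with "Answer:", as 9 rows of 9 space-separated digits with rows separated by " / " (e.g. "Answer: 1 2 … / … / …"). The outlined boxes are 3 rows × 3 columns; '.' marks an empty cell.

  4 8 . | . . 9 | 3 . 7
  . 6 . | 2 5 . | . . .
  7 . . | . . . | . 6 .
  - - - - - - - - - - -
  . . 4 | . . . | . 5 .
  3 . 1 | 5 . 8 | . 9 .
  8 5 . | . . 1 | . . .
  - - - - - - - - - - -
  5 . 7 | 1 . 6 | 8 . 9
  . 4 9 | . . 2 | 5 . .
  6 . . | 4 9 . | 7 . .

Step 1. [r7c5∈{3}] r7c5 is down to just 3 ⇒ r7c5=3.
Step 2. [r4c1∈{2,9}] across col 1, 2 lands solely at r4c1, so r4c1=2.
Step 3. [r8c9∈{1,3,6}] 6 has one home in row 8: r8c9. So r8c9=6.
Step 4. [r6c8∈{2,3,4,7}] in col 8, 7 fits only at r6c8. So r6c8=7.
Step 5. [r3c9∈{1,2,4,5,8}] across col 9, 5 lands solely at r3c9. So r3c9=5.
Step 6. [r2c3∈{3}] r2c3 has the single candidate 3 ⇒ r2c3=3.
Step 7. [r9c2∈{1,2,3}] r9c2 is the only open cell in col 2 admitting 3 ⇒ r9c2=3.
Step 8. [r3c2∈{1,2,9}] 1 has one home in col 2: r3c2 ⇒ r3c2=1.
Step 9. [r2c8∈{1,4,8}] in col 8, 8 fits only at r2c8, so r2c8=8.
Step 10. [r3c7∈{2,4,9}] 9 has one home in row 3: r3c7 ⇒ r3c7=9.
Step 11. [r1c8∈{1,2}] r1c8 is the only open cell in box 3 admitting 2, so r1c8=2.
Step 12. [r9c9∈{1,2}] in box 9, 2 fits only at r9c9. So r9c9=2.
Step 13. [r5c9∈{4}] r5c9 has the single candidate 4 ⇒ r5c9=4.
Step 14. [r6c5∈{2,4,6}] in row 6, 4 fits only at r6c5, so r6c5=4.
Step 15. [r1c4∈{6}] nothing but 6 survives at r1c4, so r1c4=6.
Step 16. [r5c5∈{2,6,7}] col 5 places 2 nowhere but r5c5, so r5c5=2.
Step 17. [r6c9∈{3}] r6c9's peers cover all but 3, so r6c9=3.
Step 18. [r3c5∈{8}] nothing but 8 survives at r3c5, so r3c5=8.
Step 19. [r4c5∈{6,7}] in col 5, 6 fits only at r4c5. So r4c5=6.
Step 20. [r2c6∈{4,7}] row 2 places 7 nowhere but r2c6. So r2c6=7.
Step 21. [r4c4∈{3,7,9}] across box 5, 7 lands solely at r4c4, so r4c4=7.
Step 22. [r4c7∈{1}] r4c7's peers cover all but 1 ⇒ r4c7=1.
Step 23. [r6c3∈{6}] nothing but 6 survives at r6c3 ⇒ r6c3=6.
Step 24. [r8c1∈{1}] r8c1's peers cover all but 1. So r8c1=1.
Step 25. [r3c6∈{3,4}] r3c6 is the only open cell in row 3 admitting 4. So r3c6=4.
Step 26. [r3c3∈{2}] r3c3 is down to just 2, so r3c3=2.
Step 27. [r4c2∈{9}] r4c2 is down to just 9. So r4c2=9.
Step 28. [r4c6∈{3}] nothing but 3 survives at r4c6. So r4c6=3.
Step 29. [r9c3∈{8}] nothing but 8 survives at r9c3. So r9c3=8.
Step 30. [r9c8∈{1}] r9c8 is down to just 1. So r9c8=1.
Step 31. [r8c4∈{8}] only 8 remains possible at r8c4. So r8c4=8.
Step 32. [r7c8∈{4}] r7c8 is down to just 4, so r7c8=4.
Step 33. [r6c4∈{9}] r6c4 is down to just 9. So r6c4=9.
Step 34. [r7c2∈{2}] r7c2 is down to just 2 ⇒ r7c2=2.
Step 35. [r3c4∈{3}] r3c4 is down to just 3. So r3c4=3.
Step 36. [r5c2∈{7}] r5c2 is down to just 7. So r5c2=7.
Step 37. [r8c5∈{7}] r8c5 has the single candidate 7. So r8c5=7.
Step 38. [r4c9∈{8}] r4c9 has the single candidate 8, so r4c9=8.
Step 39. [r5c7∈{6}] only 6 remains possible at r5c7 ⇒ r5c7=6.
Step 40. [r2c7∈{4}] r2c7's peers cover all but 4 ⇒ r2c7=4.
Step 41. [r6c7∈{2}] nothing but 2 survives at r6c7, so r6c7=2.
Step 42. [r8c8∈{3}] r8c8's peers cover all but 3. So r8c8=3.
Step 43. [r1c3∈{5}] r1c3 has the single candidate 5 ⇒ r1c3=5.
Step 44. [r2c1∈{9}] only 9 remains possible at r2c1. So r2c1=9.
Step 45. [r1c5∈{1}] r1c5 is down to just 1 ⇒ r1c5=1.
Step 46. [r2c9∈{1}] r2c9's peers cover all but 1, so r2c9=1.
Step 47. [r9c6∈{5}] r9c6's peers cover all but 5, so r9c6=5.

Answer: 4 8 5 6 1 9 3 2 7 / 9 6 3 2 5 7 4 8 1 / 7 1 2 3 8 4 9 6 5 / 2 9 4 7 6 3 1 5 8 / 3 7 1 5 2 8 6 9 4 / 8 5 6 9 4 1 2 7 3 / 5 2 7 1 3 6 8 4 9 / 1 4 9 8 7 2 5 3 6 / 6 3 8 4 9 5 7 1 2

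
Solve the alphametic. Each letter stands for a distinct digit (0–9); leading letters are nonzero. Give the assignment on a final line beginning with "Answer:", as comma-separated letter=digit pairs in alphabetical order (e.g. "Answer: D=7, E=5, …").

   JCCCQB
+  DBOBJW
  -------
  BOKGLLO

Step 1. [col 1: B + W ≡ O (mod 10)] column 1 (B + W ≡ O (mod 10), carry-in 0) doesn't pin W yet; pick W=3 and continue ⇒ W=3.
Step 2. [col 1: B + W ≡ O (mod 10)] column 1 (B + W ≡ O (mod 10), carry-in 0) doesn't pin B yet; pick B=1 and continue. So B=1.
Step 3. [col 1: B + W ≡ O (mod 10)] column 1 reads B+W+carry(0)=O with B=1, W=3; with digits 1,3 already taken and all letters distinct, the only value for O is 4. So O=4.
Step 4. [col 2: Q + J ≡ L (mod 10)] no forcing yet in column 2 (carry-in 0); L=7 is free and consistent — try it, so L=7.
Step 5. [col 2: Q + J ≡ L (mod 10)] Q=2 is one option consistent with column 2 (Q + J ≡ L (mod 10), carry-in 0) — take it. So Q=2.
Step 6. [col 2: Q + J ≡ L (mod 10)] column 2: given Q=2, L=7, carry-in 0, and digits 1,2,3,4,7 already taken and all letters distinct, Q+J≡L (mod 10) forces J=5. So J=5.
Step 7. [col 3: C + B ≡ L (mod 10)] in column 3 we have C+B≡L with carry-in 0; given B=1, L=7 and digits 1,2,3,4,5,7 already taken and all letters distinct, that pins C to 6. So C=6.
Step 8. [col 4: C + O ≡ G (mod 10)] column 4 reads C+O+carry(0)=G with C=6, O=4; with digits 1,2,3,4,5,6,7 already taken and all letters distinct, the only value for G is 0 ⇒ G=0.
Step 9. [col 5: C + B ≡ K (mod 10)] column 5: given C=6, B=1, carry-in 1, and digits 0,1,2,3,4,5,6,7 already taken and all letters distinct, C+B≡K (mod 10) forces K=8 ⇒ K=8.
Step 10. [col 6: J + D ≡ O (mod 10)] in column 6 we have J+D≡O with carry-in 0; given J=5, O=4 and digits 0,1,2,3,4,5,6,7,8 already taken and all letters distinct, that pins D to 9. So D=9.

Answer: B=1, C=6, D=9, G=0, J=5, K=8, L=7, O=4, Q=2, W=3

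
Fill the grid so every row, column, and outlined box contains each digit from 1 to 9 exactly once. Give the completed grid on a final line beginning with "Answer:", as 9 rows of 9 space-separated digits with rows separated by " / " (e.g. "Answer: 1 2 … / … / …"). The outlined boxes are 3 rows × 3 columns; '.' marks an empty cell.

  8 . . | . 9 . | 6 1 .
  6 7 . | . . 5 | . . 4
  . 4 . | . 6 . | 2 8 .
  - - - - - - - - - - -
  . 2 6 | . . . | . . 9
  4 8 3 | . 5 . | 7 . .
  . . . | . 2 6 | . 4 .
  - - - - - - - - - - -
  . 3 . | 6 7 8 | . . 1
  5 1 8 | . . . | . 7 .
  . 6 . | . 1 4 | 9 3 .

Step 1. [r2c7∈{3}] r2c7 has the single candidate 3 ⇒ r2c7=3.
Step 2. [r1c2∈{5}] r1c2 is down to just 5, so r1c2=5.
Step 3. [r1c3∈{2}] r1c3 has the single candidate 2, so r1c3=2.
Step 4. [r8c6∈{2,3,9}] r8c6 is the only open cell in col 6 admitting 2 ⇒ r8c6=2.
Step 5. [r6c3∈{1,5,7,9}] r6c3 is the only open cell in col 3 admitting 5. So r6c3=5.
Step 6. [r3c1∈{1,3,9}] col 1 places 3 nowhere but r3c1 ⇒ r3c1=3.
Step 7. [r5c6∈{1,9}] r5c6 is the only open cell in col 6 admitting 9, so r5c6=9.
Step 8. [r5c4∈{1}] r5c4's peers cover all but 1 ⇒ r5c4=1.
Step 9. [r3c4∈{7}] nothing but 7 survives at r3c4, so r3c4=7.
Step 10. [r6c1∈{1,7,9}] in row 6, 7 fits only at r6c1 ⇒ r6c1=7.
Step 11. [r9c9∈{2,5,8}] r9c9 is the only open cell in row 9 admitting 8, so r9c9=8.
Step 12. [r7c8∈{2,5}] box 9 places 2 nowhere but r7c8, so r7c8=2.
Step 13. [r3c3∈{1,9}] in row 3, 9 fits only at r3c3. So r3c3=9.
Step 14. [r4c5∈{3,4,8}] r4c5 is the only open cell in col 5 admitting 4 ⇒ r4c5=4.
Step 15. [r7c7∈{4,5}] r7c7 is the only open cell in row 7 admitting 5. So r7c7=5.
Step 16. [r1c6∈{3}] nothing but 3 survives at r1c6, so r1c6=3.
Step 17. [r4c4∈{3,8}] in row 4, 3 fits only at r4c4 ⇒ r4c4=3.
Step 18. [r6c7∈{1,8}] across row 6, 1 lands solely at r6c7, so r6c7=1.
Step 19. [r8c9∈{6}] nothing but 6 survives at r8c9 ⇒ r8c9=6.
Step 20. [r2c4∈{2,8}] across row 2, 2 lands solely at r2c4, so r2c4=2.
Step 21. [r6c9∈{3}] only 3 remains possible at r6c9 ⇒ r6c9=3.
Step 22. [r8c4∈{9}] r8c4 is down to just 9, so r8c4=9.
Step 23. [r5c9∈{2}] r5c9's peers cover all but 2 ⇒ r5c9=2.
Step 24. [r9c3∈{7}] only 7 remains possible at r9c3, so r9c3=7.
Step 25. [r1c4∈{4}] r1c4's peers cover all but 4. So r1c4=4.
Step 26. [r4c8∈{5}] r4c8 is down to just 5, so r4c8=5.
Step 27. [r1c9∈{7}] r1c9 has the single candidate 7 ⇒ r1c9=7.
Step 28. [r7c1∈{9}] nothing but 9 survives at r7c1 ⇒ r7c1=9.
Step 29. [r9c1∈{2}] r9c1 is down to just 2, so r9c1=2.
Step 30. [r6c4∈{8}] r6c4's peers cover all but 8 ⇒ r6c4=8.
Step 31. [r5c8∈{6}] r5c8 is down to just 6 ⇒ r5c8=6.
Step 32. [r8c7∈{4}] r8c7 has the single candidate 4, so r8c7=4.
Step 33. [r6c2∈{9}] only 9 remains possible at r6c2. So r6c2=9.
Step 34. [r4c7∈{8}] nothing but 8 survives at r4c7, so r4c7=8.
Step 35. [r4c6∈{7}] nothing but 7 survives at r4c6, so r4c6=7.
Step 36. [r2c5∈{8}] r2c5 is down to just 8. So r2c5=8.
Step 37. [r2c3∈{1}] r2c3 has the single candidate 1 ⇒ r2c3=1.
Step 38. [r8c5∈{3}] r8c5 is down to just 3. So r8c5=3.
Step 39. [r2c8∈{9}] nothing but 9 survives at r2c8 ⇒ r2c8=9.
Step 40. [r4c1∈{1}] r4c1 is down to just 1 ⇒ r4c1=1.
Step 41. [r7c3∈{4}] r7c3's peers cover all but 4 ⇒ r7c3=4.
Step 42. [r3c9∈{5}] nothing but 5 survives at r3c9, so r3c9=5.
Step 43. [r9c4∈{5}] nothing but 5 survives at r9c4 ⇒ r9c4=5.
Step 44. [r3c6∈{1}] only 1 remains possible at r3c6. So r3c6=1.

Answer: 8 5 2 4 9 3 6 1 7 / 6 7 1 2 8 5 3 9 4 / 3 4 9 7 6 1 2 8 5 / 1 2 6 3 4 7 8 5 9 / 4 8 3 1 5 9 7 6 2 / 7 9 5 8 2 6 1 4 3 / 9 3 4 6 7 8 5 2 1 / 5 1 8 9 3 2 4 7 6 / 2 6 7 5 1 4 9 3 8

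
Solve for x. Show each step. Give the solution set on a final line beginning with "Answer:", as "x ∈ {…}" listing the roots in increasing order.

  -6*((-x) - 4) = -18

Step 1. [-6*((-x) - 4) = -18] divide by the outer -6, so div: (-x) - 4 = 3.
Step 2. [(-x) - 4 = 3] the outer -4 inverts by adding 4, so sub: -x = 7.
Step 3. [-x = 7] leading − — multiply by −1, so neg: x = -7.

Answer: x ∈ {-7}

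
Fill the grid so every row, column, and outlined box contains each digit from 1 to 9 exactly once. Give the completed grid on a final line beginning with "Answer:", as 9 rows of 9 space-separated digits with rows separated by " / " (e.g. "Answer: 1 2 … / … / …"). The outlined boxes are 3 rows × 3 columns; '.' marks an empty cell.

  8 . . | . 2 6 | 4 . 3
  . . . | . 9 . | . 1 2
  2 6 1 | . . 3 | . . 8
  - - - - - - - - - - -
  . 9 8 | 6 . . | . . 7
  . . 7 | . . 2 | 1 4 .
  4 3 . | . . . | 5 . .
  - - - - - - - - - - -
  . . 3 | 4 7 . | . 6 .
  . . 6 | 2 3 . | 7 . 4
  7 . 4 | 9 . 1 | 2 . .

Step 1. [r5c2∈{5}] r5c2 has the single candidate 5, so r5c2=5.
Step 2. [r6c8∈{2,8,9}] box 6 places 8 nowhere but r6c8. So r6c8=8.
Step 3. [r9c9∈{5}] nothing but 5 survives at r9c9, so r9c9=5.
Step 4. [r8c8∈{9}] r8c8 has the single candidate 9, so r8c8=9.
Step 5. [r2c3∈{5}] r2c3 is down to just 5. So r2c3=5.
Step 6. [r3c5∈{4,5}] across row 3, 4 lands solely at r3c5, so r3c5=4.
Step 7. [r9c2∈{8}] r9c2's peers cover all but 8. So r9c2=8.
Step 8. [r8c6∈{5,8}] 8 has one home in row 8: r8c6 ⇒ r8c6=8.
Step 9. [r2c6∈{7}] r2c6's peers cover all but 7. So r2c6=7.
Step 10. [r4c1∈{1}] only 1 remains possible at r4c1, so r4c1=1.
Step 11. [r6c9∈{6,9}] row 6 places 6 nowhere but r6c9. So r6c9=6.
Step 12. [r3c8∈{5,7}] r3c8 is the only open cell in row 3 admitting 7. So r3c8=7.
Step 13. [r7c6∈{5}] only 5 remains possible at r7c6. So r7c6=5.
Step 14. [r1c4∈{1,5}] 1 has one home in row 1: r1c4. So r1c4=1.
Step 15. [r9c8∈{3}] only 3 remains possible at r9c8, so r9c8=3.
Step 16. [r5c4∈{3,8}] across row 5, 3 lands solely at r5c4 ⇒ r5c4=3.
Step 17. [r8c2∈{1}] only 1 remains possible at r8c2 ⇒ r8c2=1.
Step 18. [r1c8∈{5}] nothing but 5 survives at r1c8, so r1c8=5.
Step 19. [r7c9∈{1}] r7c9's peers cover all but 1. So r7c9=1.
Step 20. [r6c4∈{7}] r6c4 has the single candidate 7, so r6c4=7.
Step 21. [r5c1∈{6}] nothing but 6 survives at r5c1 ⇒ r5c1=6.
Step 22. [r7c7∈{8}] r7c7's peers cover all but 8 ⇒ r7c7=8.
Step 23. [r7c2∈{2}] nothing but 2 survives at r7c2, so r7c2=2.
Step 24. [r6c3∈{2}] r6c3 has the single candidate 2, so r6c3=2.
Step 25. [r6c6∈{9}] r6c6's peers cover all but 9 ⇒ r6c6=9.
Step 26. [r5c9∈{9}] r5c9 has the single candidate 9. So r5c9=9.
Step 27. [r1c2∈{7}] r1c2's peers cover all but 7. So r1c2=7.
Step 28. [r4c8∈{2}] only 2 remains possible at r4c8. So r4c8=2.
Step 29. [r8c1∈{5}] nothing but 5 survives at r8c1 ⇒ r8c1=5.
Step 30. [r2c1∈{3}] nothing but 3 survives at r2c1. So r2c1=3.
Step 31. [r6c5∈{1}] nothing but 1 survives at r6c5. So r6c5=1.
Step 32. [r2c4∈{8}] r2c4 is down to just 8, so r2c4=8.
Step 33. [r4c7∈{3}] r4c7 is down to just 3. So r4c7=3.
Step 34. [r2c2∈{4}] r2c2 is down to just 4, so r2c2=4.
Step 35. [r3c4∈{5}] nothing but 5 survives at r3c4, so r3c4=5.
Step 36. [r5c5∈{8}] r5c5's peers cover all but 8. So r5c5=8.
Step 37. [r3c7∈{9}] r3c7 is down to just 9 ⇒ r3c7=9.
Step 38. [r9c5∈{6}] r9c5's peers cover all but 6, so r9c5=6.
Step 39. [r7c1∈{9}] r7c1 has the single candidate 9, so r7c1=9.
Step 40. [r1c3∈{9}] nothing but 9 survives at r1c3 ⇒ r1c3=9.
Step 41. [r4c6∈{4}] only 4 remains possible at r4c6 ⇒ r4c6=4.
Step 42. [r4c5∈{5}] r4c5 has the single candidate 5, so r4c5=5.
Step 43. [r2c7∈{6}] r2c7 has the single candidate 6, so r2c7=6.

Answer: 8 7 9 1 2 6 4 5 3 / 3 4 5 8 9 7 6 1 2 / 2 6 1 5 4 3 9 7 8 / 1 9 8 6 5 4 3 2 7 / 6 5 7 3 8 2 1 4 9 / 4 3 2 7 1 9 5 8 6 / 9 2 3 4 7 5 8 6 1 / 5 1 6 2 3 8 7 9 4 / 7 8 4 9 6 1 2 3 5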